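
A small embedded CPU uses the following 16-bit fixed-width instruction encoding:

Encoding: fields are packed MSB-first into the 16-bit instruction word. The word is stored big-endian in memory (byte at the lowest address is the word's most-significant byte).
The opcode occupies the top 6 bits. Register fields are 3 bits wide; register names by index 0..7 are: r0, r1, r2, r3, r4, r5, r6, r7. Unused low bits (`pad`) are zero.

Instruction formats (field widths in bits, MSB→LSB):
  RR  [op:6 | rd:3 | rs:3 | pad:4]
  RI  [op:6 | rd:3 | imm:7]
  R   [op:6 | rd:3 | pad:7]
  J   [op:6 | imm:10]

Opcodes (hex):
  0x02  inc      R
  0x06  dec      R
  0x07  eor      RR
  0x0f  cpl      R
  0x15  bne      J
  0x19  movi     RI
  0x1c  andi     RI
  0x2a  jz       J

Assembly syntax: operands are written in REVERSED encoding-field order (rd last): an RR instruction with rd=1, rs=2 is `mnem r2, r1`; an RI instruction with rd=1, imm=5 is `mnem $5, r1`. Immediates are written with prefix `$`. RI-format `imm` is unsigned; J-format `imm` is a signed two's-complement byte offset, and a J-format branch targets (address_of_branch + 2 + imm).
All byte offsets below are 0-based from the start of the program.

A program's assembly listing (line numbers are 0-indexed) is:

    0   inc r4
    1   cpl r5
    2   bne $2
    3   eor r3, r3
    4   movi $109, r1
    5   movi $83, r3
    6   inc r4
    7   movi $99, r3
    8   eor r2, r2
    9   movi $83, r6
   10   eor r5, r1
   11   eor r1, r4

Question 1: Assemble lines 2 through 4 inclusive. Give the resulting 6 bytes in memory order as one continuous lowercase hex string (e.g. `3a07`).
54021db064ed

2. bne fields op=0x15:6|imm=2:10 → word 5402h → 54 02
3. eor fields op=0x7:6|rd=3:3|rs=3:3|pad=0:4 → word 1db0h → 1d b0
4. movi fields op=0x19:6|rd=1:3|imm=109:7 → word 64edh → 64 ed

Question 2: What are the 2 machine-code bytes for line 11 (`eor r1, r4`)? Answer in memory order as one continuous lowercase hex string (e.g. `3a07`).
line 11 (eor): pack op=0x7:6|rd=4:3|rs=1:3|pad=0:4 = 0x1e10; big→ 1e 10

1e10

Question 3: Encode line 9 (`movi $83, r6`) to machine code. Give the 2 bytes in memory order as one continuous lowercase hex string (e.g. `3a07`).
9. movi fields op=0x19:6|rd=6:3|imm=83:7 → word 6753h → 67 53

6753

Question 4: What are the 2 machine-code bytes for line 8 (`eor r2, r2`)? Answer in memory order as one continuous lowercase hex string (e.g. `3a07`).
1d20

8. eor fields op=0x7:6|rd=2:3|rs=2:3|pad=0:4 → word 1d20h → 1d 20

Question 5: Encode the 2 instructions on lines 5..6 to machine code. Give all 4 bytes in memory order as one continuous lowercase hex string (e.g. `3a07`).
65d30a00

line 5 (movi): pack op=0x19:6|rd=3:3|imm=83:7 = 0x65d3; big→ 65 d3
line 6 (inc): pack op=0x2:6|rd=4:3|pad=0:7 = 0x0a00; big→ 0a 00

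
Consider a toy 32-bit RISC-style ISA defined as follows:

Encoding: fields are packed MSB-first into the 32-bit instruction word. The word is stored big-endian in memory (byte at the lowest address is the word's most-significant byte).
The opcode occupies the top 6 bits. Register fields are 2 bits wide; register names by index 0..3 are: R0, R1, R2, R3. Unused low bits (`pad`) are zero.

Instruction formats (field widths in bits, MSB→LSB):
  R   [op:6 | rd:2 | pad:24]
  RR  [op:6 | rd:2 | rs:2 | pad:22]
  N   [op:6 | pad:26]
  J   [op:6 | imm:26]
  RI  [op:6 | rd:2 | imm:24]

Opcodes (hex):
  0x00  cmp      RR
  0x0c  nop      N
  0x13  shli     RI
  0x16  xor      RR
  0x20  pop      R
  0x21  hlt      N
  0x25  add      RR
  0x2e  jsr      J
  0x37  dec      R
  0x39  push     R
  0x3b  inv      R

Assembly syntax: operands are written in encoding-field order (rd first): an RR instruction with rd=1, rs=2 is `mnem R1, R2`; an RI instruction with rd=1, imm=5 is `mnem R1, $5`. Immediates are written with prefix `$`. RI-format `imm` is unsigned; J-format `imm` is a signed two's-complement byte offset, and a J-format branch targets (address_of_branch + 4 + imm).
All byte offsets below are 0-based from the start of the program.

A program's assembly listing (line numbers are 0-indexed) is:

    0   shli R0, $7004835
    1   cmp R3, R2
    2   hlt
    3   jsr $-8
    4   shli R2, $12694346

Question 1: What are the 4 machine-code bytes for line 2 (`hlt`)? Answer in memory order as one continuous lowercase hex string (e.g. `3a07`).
84000000

line 2 (hlt): pack op=0x21:6|pad=0:26 = 0x84000000; big→ 84 00 00 00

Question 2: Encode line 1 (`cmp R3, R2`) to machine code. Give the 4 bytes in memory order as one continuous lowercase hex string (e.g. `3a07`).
03800000

line 1 (cmp): pack op=0x0:6|rd=3:2|rs=2:2|pad=0:22 = 0x03800000; big→ 03 80 00 00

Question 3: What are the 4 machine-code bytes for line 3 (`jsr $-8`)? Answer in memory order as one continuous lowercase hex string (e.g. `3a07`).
line 3 (jsr): pack op=0x2e:6|imm=-8:26 = 0xbbfffff8; big→ bb ff ff f8

bbfffff8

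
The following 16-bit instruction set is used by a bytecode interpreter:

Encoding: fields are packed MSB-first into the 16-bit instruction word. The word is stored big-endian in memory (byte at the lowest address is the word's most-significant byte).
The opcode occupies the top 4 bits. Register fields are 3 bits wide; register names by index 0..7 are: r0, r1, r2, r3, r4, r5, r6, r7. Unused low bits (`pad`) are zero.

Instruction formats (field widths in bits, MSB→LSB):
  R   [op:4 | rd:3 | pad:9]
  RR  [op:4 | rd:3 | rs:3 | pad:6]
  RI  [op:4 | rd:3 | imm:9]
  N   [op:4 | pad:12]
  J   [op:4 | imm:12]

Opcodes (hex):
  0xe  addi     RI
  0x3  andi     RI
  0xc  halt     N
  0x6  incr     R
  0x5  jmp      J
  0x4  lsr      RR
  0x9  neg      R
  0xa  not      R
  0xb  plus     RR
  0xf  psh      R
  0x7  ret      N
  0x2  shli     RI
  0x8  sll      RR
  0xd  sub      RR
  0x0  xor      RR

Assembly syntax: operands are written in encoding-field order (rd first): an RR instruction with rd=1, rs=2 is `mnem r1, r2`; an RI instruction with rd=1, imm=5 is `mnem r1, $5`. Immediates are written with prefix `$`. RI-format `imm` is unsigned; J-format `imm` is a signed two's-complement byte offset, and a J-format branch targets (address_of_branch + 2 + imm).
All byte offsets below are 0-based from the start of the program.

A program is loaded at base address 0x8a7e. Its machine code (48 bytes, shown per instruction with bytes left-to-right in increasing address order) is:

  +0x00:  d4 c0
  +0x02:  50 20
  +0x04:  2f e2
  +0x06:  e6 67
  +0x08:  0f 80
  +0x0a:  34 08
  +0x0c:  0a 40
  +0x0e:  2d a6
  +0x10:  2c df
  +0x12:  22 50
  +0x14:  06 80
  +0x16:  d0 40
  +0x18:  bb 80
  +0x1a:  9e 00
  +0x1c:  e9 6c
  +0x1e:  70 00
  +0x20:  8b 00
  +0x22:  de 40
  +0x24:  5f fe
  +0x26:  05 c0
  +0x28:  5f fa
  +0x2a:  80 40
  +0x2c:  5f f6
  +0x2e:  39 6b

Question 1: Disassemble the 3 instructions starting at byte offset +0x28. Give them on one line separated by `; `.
@+28  big-endian(5f fa) = 0x5ffa
  opcode bits[15:12]=0x5: jmp/J
  imm@[11:0]=0xffa (s12→-6) ⇒ $-6
@+2a  big-endian(80 40) = 0x8040
  opcode bits[15:12]=0x8: sll/RR
  rd@[11:9]=0x0 ⇒ r0
  rs@[8:6]=0x1 ⇒ r1
@+2c  big-endian(5f f6) = 0x5ff6
  opcode bits[15:12]=0x5: jmp/J
  imm@[11:0]=0xff6 (s12→-10) ⇒ $-10

jmp $-6; sll r0, r1; jmp $-10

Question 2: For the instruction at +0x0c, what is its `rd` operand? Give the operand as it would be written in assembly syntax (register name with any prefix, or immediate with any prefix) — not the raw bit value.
off 0x0c: read 0a 40 as big → 0x0a40
  opcode bits[15:12]=0x0: xor/RR
  rd@[11:9]=0x5 ⇒ r5
  rs@[8:6]=0x1 ⇒ r1

r5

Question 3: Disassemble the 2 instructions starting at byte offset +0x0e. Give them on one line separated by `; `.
+0x0e: 2d a6 ⇒ word 0x2da6 (big)
  op=0x2da6>>12=0x2 ⇒ shli (RI)
  [11:9] rd=6 = r6
  [8:0] imm=422 = $422
+0x10: 2c df ⇒ word 0x2cdf (big)
  op=0x2cdf>>12=0x2 ⇒ shli (RI)
  [11:9] rd=6 = r6
  [8:0] imm=223 = $223

shli r6, $422; shli r6, $223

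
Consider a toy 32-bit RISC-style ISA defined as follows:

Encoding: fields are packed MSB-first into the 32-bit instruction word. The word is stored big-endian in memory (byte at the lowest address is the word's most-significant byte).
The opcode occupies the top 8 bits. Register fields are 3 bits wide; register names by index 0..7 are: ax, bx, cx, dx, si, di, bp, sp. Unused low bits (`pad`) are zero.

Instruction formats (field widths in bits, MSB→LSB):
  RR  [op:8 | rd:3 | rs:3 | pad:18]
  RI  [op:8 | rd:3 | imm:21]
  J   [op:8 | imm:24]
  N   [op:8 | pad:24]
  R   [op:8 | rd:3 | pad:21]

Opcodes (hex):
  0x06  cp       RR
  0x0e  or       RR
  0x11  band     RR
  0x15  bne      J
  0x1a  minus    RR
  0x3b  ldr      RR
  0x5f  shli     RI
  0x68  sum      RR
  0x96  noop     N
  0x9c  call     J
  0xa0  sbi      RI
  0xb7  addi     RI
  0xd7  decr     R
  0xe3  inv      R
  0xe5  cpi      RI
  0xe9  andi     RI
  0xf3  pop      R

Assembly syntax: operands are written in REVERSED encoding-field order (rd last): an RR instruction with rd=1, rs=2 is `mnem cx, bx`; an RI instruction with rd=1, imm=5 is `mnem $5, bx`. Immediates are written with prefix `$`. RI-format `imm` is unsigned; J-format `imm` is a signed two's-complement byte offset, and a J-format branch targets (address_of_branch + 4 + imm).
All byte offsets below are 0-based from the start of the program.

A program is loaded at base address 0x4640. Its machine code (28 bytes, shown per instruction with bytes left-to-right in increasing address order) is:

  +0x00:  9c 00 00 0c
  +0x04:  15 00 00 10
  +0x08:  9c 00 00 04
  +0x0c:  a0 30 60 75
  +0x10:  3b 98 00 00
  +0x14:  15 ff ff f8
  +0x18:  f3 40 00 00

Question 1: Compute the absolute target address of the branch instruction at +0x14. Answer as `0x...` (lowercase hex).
off 0x14: read 15 ff ff f8 as big → 0x15fffff8
  top 8b → 0x15 → bne [J]
  imm: (w>>0)&0xffffff=0xfffff8 (s24→-8) → $-8
  target = base 0x4640 + off 0x14 + 4 + imm -8 = 0x4650

0x4650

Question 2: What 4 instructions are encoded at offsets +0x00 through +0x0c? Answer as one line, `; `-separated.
call $12; bne $16; call $4; sbi $1073269, bx

@+00  big-endian(9c 00 00 0c) = 0x9c00000c
  op=0x9c00000c>>24=0x9c ⇒ call (J)
  [23:0] imm=12 = $12
@+04  big-endian(15 00 00 10) = 0x15000010
  op=0x15000010>>24=0x15 ⇒ bne (J)
  [23:0] imm=16 = $16
@+08  big-endian(9c 00 00 04) = 0x9c000004
  op=0x9c000004>>24=0x9c ⇒ call (J)
  [23:0] imm=4 = $4
@+0c  big-endian(a0 30 60 75) = 0xa0306075
  op=0xa0306075>>24=0xa0 ⇒ sbi (RI)
  [23:21] rd=1 = bx
  [20:0] imm=1073269 = $1073269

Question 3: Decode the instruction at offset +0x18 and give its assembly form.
[18] f3 40 00 00 → 0xf3400000
  opcode bits[31:24]=0xf3: pop/R
  rd@[23:21]=0x2 ⇒ cx

pop cx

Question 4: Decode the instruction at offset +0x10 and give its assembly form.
[10] 3b 98 00 00 → 0x3b980000
  op=0x3b980000>>24=0x3b ⇒ ldr (RR)
  rd: (w>>21)&0x7=0x4 → si
  rs: (w>>18)&0x7=0x6 → bp

ldr bp, si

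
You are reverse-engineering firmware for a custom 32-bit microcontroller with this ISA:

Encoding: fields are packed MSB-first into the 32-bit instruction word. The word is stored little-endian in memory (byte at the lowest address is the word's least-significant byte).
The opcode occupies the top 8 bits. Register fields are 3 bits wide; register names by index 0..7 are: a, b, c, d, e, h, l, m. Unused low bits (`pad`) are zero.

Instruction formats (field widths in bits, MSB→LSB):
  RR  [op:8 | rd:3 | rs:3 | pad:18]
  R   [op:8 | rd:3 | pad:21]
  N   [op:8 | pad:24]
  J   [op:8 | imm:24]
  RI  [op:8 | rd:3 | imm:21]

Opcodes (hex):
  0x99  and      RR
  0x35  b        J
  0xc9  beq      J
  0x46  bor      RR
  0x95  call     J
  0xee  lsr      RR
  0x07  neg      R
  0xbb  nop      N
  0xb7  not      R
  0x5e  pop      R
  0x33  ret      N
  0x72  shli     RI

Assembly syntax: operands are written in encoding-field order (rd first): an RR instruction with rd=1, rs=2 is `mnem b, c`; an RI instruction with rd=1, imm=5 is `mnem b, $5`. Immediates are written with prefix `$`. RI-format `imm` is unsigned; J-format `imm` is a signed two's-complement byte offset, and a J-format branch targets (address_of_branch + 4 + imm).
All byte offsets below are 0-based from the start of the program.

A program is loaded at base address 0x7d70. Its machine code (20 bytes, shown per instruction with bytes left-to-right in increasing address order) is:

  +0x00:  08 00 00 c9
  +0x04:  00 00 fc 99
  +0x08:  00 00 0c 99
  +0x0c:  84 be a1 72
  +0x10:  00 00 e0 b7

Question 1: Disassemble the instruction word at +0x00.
+0x00: 08 00 00 c9 ⇒ word 0xc9000008 (little)
  op=0xc9000008>>24=0xc9 ⇒ beq (J)
  [23:0] imm=8 = $8

beq $8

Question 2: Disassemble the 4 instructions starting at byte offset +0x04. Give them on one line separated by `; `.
and m, m; and a, d; shli h, $114308; not m

[04] 00 00 fc 99 → 0x99fc0000
  op=0x99fc0000>>24=0x99 ⇒ and (RR)
  rd@[23:21]=0x7 ⇒ m
  rs@[20:18]=0x7 ⇒ m
[08] 00 00 0c 99 → 0x990c0000
  op=0x990c0000>>24=0x99 ⇒ and (RR)
  rd@[23:21]=0x0 ⇒ a
  rs@[20:18]=0x3 ⇒ d
[0c] 84 be a1 72 → 0x72a1be84
  op=0x72a1be84>>24=0x72 ⇒ shli (RI)
  rd@[23:21]=0x5 ⇒ h
  imm@[20:0]=0x1be84 ⇒ $114308
[10] 00 00 e0 b7 → 0xb7e00000
  op=0xb7e00000>>24=0xb7 ⇒ not (R)
  rd@[23:21]=0x7 ⇒ m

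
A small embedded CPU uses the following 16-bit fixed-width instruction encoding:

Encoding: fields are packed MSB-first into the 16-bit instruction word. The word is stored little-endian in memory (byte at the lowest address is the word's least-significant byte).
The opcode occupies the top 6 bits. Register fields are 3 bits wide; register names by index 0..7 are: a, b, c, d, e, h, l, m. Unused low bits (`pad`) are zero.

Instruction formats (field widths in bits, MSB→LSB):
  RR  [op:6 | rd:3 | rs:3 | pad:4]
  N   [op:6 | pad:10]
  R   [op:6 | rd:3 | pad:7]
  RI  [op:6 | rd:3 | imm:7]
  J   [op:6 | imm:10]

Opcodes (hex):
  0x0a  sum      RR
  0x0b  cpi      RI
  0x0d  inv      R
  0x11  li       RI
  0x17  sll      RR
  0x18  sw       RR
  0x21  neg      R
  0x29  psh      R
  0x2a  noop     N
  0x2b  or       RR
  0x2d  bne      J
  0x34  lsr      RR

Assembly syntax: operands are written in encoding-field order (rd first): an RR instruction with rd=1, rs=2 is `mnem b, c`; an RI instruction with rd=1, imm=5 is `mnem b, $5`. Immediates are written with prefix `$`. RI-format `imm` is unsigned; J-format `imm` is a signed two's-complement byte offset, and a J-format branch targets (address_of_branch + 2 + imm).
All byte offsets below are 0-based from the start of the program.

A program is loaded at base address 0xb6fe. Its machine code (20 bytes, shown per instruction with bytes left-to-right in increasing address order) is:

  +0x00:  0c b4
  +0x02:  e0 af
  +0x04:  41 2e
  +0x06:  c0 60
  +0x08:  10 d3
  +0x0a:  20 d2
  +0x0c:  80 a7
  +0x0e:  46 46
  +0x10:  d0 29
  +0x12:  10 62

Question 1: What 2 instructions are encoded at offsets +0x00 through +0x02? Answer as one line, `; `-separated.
@+00  little-endian(0c b4) = 0xb40c
  opcode bits[15:10]=0x2d: bne/J
  imm: (w>>0)&0x3ff=0xc → $12
@+02  little-endian(e0 af) = 0xafe0
  opcode bits[15:10]=0x2b: or/RR
  rd: (w>>7)&0x7=0x7 → m
  rs: (w>>4)&0x7=0x6 → l

bne $12; or m, l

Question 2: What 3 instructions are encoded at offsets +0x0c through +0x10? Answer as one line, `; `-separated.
[0c] 80 a7 → 0xa780
  opcode bits[15:10]=0x29: psh/R
  [9:7] rd=7 = m
[0e] 46 46 → 0x4646
  opcode bits[15:10]=0x11: li/RI
  [9:7] rd=4 = e
  [6:0] imm=70 = $70
[10] d0 29 → 0x29d0
  opcode bits[15:10]=0xa: sum/RR
  [9:7] rd=3 = d
  [6:4] rs=5 = h

psh m; li e, $70; sum d, h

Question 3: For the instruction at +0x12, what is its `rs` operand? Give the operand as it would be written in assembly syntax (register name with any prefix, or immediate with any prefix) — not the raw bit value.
b

+0x12: 10 62 ⇒ word 0x6210 (little)
  op=0x6210>>10=0x18 ⇒ sw (RR)
  rd@[9:7]=0x4 ⇒ e
  rs@[6:4]=0x1 ⇒ b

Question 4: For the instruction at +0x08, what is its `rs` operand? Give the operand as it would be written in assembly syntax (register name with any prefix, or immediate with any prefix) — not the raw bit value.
off 0x08: read 10 d3 as little → 0xd310
  opcode bits[15:10]=0x34: lsr/RR
  rd@[9:7]=0x6 ⇒ l
  rs@[6:4]=0x1 ⇒ b

b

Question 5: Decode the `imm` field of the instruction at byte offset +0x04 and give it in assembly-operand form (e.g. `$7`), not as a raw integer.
off 0x04: read 41 2e as little → 0x2e41
  top 6b → 0xb → cpi [RI]
  rd: (w>>7)&0x7=0x4 → e
  imm: (w>>0)&0x7f=0x41 → $65

$65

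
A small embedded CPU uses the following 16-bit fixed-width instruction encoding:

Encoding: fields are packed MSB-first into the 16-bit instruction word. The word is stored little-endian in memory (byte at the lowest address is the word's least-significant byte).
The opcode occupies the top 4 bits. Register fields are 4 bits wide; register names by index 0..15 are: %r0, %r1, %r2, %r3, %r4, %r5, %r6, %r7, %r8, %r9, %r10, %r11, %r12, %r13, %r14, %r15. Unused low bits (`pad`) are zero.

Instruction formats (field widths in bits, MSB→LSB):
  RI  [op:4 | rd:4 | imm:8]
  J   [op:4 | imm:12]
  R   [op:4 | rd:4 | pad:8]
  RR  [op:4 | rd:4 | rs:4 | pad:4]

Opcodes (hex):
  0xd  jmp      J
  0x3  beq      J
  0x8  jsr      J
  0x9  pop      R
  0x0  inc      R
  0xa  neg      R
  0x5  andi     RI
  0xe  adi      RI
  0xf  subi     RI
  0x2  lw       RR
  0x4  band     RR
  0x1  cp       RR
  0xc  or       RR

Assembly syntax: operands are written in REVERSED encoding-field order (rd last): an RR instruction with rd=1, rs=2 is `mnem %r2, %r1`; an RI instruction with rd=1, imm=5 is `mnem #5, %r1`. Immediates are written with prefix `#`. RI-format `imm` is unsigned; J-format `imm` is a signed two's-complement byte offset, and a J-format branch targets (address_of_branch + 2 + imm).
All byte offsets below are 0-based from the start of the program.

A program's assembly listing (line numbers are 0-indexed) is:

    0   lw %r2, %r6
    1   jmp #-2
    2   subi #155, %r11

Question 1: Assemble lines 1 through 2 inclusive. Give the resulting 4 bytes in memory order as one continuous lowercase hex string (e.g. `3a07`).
fedf9bfb

line 1 (jmp): pack op=0xd:4|imm=-2:12 = 0xdffe; little→ fe df
line 2 (subi): pack op=0xf:4|rd=11:4|imm=155:8 = 0xfb9b; little→ 9b fb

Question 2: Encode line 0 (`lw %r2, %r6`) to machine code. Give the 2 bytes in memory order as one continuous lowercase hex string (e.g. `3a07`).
2026

L0: lw op=0x2:4|rd=6:4|rs=2:4|pad=0:4 ⇒ 0x2620 ⇒ little 20 26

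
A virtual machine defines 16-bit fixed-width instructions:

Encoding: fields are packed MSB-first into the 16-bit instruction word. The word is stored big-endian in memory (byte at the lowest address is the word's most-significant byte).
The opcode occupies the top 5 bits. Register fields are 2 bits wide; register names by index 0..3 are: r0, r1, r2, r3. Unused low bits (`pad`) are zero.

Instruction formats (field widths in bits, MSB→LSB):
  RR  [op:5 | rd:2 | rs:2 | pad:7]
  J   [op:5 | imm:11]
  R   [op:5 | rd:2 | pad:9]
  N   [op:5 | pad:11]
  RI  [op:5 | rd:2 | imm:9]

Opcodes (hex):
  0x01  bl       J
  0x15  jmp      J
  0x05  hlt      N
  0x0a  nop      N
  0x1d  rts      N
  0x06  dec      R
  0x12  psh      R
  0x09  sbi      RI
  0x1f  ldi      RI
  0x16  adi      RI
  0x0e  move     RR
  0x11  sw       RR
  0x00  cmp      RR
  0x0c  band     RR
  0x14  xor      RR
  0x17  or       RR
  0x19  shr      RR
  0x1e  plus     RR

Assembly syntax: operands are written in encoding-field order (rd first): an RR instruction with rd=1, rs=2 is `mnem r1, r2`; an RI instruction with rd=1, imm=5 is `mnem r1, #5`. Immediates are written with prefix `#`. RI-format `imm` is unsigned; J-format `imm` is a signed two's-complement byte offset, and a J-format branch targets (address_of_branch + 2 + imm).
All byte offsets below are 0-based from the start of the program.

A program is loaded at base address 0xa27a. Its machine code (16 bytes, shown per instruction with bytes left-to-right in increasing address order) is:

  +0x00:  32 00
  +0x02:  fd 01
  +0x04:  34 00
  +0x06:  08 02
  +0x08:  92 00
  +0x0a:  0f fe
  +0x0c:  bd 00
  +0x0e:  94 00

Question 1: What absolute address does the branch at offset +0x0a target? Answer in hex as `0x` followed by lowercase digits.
+0x0a: 0f fe ⇒ word 0x0ffe (big)
  opcode bits[15:11]=0x1: bl/J
  imm@[10:0]=0x7fe (s11→-2) ⇒ #-2
  target = base 0xa27a + off 0x0a + 2 + imm -2 = 0xa284

0xa284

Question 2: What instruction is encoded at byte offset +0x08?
+0x08: 92 00 ⇒ word 0x9200 (big)
  top 5b → 0x12 → psh [R]
  [10:9] rd=1 = r1

psh r1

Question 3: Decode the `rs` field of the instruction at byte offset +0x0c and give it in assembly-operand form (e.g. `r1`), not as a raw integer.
r2

@+0c  big-endian(bd 00) = 0xbd00
  top 5b → 0x17 → or [RR]
  [10:9] rd=2 = r2
  [8:7] rs=2 = r2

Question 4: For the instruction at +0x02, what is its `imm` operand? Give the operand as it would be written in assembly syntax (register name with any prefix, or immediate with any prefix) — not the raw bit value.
off 0x02: read fd 01 as big → 0xfd01
  op=0xfd01>>11=0x1f ⇒ ldi (RI)
  [10:9] rd=2 = r2
  [8:0] imm=257 = #257

#257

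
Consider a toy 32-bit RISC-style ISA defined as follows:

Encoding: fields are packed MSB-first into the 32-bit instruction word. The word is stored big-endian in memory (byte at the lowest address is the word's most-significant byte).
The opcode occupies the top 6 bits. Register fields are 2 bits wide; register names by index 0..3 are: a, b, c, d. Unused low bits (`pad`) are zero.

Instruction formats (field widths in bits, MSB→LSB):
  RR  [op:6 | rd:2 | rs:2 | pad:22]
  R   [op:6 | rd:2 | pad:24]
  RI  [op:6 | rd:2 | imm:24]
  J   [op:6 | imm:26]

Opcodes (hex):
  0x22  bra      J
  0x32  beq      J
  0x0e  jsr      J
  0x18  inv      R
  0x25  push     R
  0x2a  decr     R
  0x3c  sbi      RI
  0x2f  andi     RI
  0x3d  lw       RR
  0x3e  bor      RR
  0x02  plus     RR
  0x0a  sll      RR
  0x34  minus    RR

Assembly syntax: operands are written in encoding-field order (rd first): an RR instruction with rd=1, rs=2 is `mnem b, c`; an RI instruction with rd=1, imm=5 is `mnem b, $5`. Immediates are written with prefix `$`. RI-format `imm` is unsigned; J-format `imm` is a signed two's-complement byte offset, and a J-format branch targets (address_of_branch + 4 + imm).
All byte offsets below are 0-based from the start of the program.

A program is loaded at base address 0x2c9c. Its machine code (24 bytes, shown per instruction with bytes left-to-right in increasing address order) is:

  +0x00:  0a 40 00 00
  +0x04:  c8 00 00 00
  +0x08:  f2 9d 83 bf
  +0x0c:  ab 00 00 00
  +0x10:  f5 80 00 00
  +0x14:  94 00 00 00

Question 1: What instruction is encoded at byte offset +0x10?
off 0x10: read f5 80 00 00 as big → 0xf5800000
  top 6b → 0x3d → lw [RR]
  rd: (w>>24)&0x3=0x1 → b
  rs: (w>>22)&0x3=0x2 → c

lw b, c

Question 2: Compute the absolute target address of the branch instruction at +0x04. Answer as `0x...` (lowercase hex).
0x2ca4

@+04  big-endian(c8 00 00 00) = 0xc8000000
  op=0xc8000000>>26=0x32 ⇒ beq (J)
  [25:0] imm=0 = $0
  target = base 0x2c9c + off 0x04 + 4 + imm 0 = 0x2ca4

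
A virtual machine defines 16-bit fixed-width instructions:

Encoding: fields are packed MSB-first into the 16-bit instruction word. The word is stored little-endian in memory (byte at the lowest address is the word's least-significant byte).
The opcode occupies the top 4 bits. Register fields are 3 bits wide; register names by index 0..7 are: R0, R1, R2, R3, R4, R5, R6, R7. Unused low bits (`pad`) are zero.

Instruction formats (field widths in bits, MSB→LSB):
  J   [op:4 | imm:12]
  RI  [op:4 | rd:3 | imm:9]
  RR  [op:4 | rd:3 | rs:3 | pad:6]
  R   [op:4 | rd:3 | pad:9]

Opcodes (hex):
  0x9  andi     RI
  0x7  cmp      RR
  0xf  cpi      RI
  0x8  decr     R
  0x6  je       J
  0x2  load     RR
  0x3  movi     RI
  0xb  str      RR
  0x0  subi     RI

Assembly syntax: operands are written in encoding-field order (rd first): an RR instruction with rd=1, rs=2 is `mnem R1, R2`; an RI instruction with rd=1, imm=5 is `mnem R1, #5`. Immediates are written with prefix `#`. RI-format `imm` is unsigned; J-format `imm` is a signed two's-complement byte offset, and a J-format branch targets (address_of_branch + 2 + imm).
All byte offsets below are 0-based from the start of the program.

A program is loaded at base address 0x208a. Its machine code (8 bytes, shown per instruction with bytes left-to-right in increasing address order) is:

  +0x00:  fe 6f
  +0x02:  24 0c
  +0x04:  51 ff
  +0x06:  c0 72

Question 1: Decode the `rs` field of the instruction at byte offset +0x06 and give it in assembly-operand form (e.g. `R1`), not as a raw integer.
[06] c0 72 → 0x72c0
  opcode bits[15:12]=0x7: cmp/RR
  rd: (w>>9)&0x7=0x1 → R1
  rs: (w>>6)&0x7=0x3 → R3

R3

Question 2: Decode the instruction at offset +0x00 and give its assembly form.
off 0x00: read fe 6f as little → 0x6ffe
  opcode bits[15:12]=0x6: je/J
  imm: (w>>0)&0xfff=0xffe (s12→-2) → #-2

je #-2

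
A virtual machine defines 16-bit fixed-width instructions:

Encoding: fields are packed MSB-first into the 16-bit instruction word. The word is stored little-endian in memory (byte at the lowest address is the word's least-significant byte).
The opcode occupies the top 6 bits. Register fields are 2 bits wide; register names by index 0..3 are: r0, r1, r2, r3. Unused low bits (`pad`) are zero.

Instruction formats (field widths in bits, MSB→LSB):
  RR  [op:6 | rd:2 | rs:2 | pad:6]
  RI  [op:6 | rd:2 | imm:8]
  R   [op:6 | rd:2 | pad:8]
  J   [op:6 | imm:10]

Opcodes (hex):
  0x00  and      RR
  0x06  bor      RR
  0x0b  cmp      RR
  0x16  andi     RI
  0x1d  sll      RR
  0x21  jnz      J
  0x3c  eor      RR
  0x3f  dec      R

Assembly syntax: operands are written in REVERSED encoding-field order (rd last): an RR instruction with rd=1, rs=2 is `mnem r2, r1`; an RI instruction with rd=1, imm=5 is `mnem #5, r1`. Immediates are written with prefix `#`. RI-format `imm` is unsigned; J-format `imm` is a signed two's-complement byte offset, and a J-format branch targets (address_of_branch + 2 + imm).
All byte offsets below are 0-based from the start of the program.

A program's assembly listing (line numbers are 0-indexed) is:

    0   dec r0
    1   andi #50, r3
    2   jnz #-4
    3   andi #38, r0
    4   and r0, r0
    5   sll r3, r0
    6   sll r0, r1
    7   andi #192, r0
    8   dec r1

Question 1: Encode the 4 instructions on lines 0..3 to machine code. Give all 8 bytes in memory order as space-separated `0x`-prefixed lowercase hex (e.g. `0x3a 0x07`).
0x00 0xfc 0x32 0x5b 0xfc 0x87 0x26 0x58

L0: dec op=0x3f:6|rd=0:2|pad=0:8 ⇒ 0xfc00 ⇒ little 00 fc
L1: andi op=0x16:6|rd=3:2|imm=50:8 ⇒ 0x5b32 ⇒ little 32 5b
L2: jnz op=0x21:6|imm=-4:10 ⇒ 0x87fc ⇒ little fc 87
L3: andi op=0x16:6|rd=0:2|imm=38:8 ⇒ 0x5826 ⇒ little 26 58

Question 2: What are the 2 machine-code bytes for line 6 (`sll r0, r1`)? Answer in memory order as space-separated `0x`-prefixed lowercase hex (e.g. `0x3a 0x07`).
0x00 0x75

6. sll fields op=0x1d:6|rd=1:2|rs=0:2|pad=0:6 → word 7500h → 00 75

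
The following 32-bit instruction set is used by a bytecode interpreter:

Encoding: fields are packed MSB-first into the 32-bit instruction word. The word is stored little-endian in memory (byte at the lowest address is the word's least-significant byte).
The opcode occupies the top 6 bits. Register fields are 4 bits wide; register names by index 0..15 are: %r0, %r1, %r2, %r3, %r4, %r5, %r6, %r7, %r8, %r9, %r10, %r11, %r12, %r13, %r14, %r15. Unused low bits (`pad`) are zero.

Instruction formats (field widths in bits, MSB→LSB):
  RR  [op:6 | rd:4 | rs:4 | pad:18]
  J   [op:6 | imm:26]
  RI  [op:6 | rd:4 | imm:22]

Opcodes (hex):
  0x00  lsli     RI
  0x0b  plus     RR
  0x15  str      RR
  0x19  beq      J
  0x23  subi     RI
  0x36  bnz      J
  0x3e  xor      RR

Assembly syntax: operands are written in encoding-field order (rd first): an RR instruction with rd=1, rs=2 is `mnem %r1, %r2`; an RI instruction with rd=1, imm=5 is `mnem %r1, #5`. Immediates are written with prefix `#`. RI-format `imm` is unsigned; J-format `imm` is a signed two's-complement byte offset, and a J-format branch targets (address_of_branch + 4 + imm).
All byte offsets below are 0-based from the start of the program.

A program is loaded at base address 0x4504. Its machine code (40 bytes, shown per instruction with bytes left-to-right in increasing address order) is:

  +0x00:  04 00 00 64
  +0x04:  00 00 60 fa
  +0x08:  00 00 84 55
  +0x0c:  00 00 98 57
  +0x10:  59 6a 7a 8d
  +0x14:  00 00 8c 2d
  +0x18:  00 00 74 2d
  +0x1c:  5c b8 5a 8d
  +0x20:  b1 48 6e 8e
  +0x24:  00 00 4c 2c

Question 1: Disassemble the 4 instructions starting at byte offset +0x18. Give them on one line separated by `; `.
[18] 00 00 74 2d → 0x2d740000
  top 6b → 0xb → plus [RR]
  [25:22] rd=5 = %r5
  [21:18] rs=13 = %r13
[1c] 5c b8 5a 8d → 0x8d5ab85c
  top 6b → 0x23 → subi [RI]
  [25:22] rd=5 = %r5
  [21:0] imm=1751132 = #1751132
[20] b1 48 6e 8e → 0x8e6e48b1
  top 6b → 0x23 → subi [RI]
  [25:22] rd=9 = %r9
  [21:0] imm=3033265 = #3033265
[24] 00 00 4c 2c → 0x2c4c0000
  top 6b → 0xb → plus [RR]
  [25:22] rd=1 = %r1
  [21:18] rs=3 = %r3

plus %r5, %r13; subi %r5, #1751132; subi %r9, #3033265; plus %r1, %r3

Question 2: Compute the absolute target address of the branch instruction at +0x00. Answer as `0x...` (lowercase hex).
0x450c

[00] 04 00 00 64 → 0x64000004
  op=0x64000004>>26=0x19 ⇒ beq (J)
  [25:0] imm=4 = #4
  target = base 0x4504 + off 0x00 + 4 + imm 4 = 0x450c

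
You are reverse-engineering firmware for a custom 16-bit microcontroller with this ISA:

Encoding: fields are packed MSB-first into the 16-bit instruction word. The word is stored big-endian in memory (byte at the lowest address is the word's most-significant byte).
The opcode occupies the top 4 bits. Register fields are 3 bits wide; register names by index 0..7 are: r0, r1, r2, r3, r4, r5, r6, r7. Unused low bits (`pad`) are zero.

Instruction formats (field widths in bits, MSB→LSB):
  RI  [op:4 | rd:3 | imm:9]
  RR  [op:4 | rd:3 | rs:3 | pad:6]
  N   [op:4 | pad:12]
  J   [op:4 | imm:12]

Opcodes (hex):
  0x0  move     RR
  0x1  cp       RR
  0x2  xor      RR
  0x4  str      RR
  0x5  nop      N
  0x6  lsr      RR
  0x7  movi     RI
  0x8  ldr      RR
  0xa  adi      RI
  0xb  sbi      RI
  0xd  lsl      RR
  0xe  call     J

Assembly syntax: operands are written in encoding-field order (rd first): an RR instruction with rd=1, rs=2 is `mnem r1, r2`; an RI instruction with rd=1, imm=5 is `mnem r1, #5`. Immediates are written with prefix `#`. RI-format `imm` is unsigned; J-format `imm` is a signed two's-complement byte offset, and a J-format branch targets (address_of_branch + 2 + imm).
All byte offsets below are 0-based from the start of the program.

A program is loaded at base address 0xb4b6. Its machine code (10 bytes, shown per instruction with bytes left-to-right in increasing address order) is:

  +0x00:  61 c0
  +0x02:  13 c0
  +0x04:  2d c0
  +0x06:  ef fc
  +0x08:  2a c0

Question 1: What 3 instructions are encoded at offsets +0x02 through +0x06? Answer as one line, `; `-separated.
off 0x02: read 13 c0 as big → 0x13c0
  opcode bits[15:12]=0x1: cp/RR
  rd@[11:9]=0x1 ⇒ r1
  rs@[8:6]=0x7 ⇒ r7
off 0x04: read 2d c0 as big → 0x2dc0
  opcode bits[15:12]=0x2: xor/RR
  rd@[11:9]=0x6 ⇒ r6
  rs@[8:6]=0x7 ⇒ r7
off 0x06: read ef fc as big → 0xeffc
  opcode bits[15:12]=0xe: call/J
  imm@[11:0]=0xffc (s12→-4) ⇒ #-4

cp r1, r7; xor r6, r7; call #-4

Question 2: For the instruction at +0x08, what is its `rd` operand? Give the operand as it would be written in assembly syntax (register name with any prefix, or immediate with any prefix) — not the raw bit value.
@+08  big-endian(2a c0) = 0x2ac0
  top 4b → 0x2 → xor [RR]
  [11:9] rd=5 = r5
  [8:6] rs=3 = r3

r5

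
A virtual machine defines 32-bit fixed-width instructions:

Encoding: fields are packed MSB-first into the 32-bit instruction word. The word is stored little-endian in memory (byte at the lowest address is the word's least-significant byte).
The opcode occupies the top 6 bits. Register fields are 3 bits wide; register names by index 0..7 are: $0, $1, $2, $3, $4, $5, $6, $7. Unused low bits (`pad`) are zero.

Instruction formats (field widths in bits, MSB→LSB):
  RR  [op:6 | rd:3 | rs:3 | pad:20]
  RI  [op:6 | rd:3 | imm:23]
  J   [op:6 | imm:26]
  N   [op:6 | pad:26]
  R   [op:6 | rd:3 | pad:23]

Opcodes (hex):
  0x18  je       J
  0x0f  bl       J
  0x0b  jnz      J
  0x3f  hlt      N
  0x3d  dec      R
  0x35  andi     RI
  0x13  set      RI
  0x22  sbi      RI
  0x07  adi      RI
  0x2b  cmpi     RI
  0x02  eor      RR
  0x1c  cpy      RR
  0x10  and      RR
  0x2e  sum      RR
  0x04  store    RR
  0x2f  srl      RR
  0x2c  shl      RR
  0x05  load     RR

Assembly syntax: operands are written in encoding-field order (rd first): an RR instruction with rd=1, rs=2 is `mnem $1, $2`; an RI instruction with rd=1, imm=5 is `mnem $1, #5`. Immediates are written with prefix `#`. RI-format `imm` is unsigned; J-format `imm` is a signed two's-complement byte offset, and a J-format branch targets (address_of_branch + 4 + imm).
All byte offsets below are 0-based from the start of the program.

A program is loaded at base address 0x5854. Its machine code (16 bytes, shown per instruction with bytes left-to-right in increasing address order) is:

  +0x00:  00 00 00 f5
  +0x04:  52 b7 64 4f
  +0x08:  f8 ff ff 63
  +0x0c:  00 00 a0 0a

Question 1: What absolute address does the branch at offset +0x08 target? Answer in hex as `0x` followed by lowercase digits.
0x5858

+0x08: f8 ff ff 63 ⇒ word 0x63fffff8 (little)
  op=0x63fffff8>>26=0x18 ⇒ je (J)
  imm@[25:0]=0x3fffff8 (s26→-8) ⇒ #-8
  target = base 0x5854 + off 0x08 + 4 + imm -8 = 0x5858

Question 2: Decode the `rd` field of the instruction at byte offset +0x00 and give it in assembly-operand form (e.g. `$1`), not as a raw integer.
$2

off 0x00: read 00 00 00 f5 as little → 0xf5000000
  top 6b → 0x3d → dec [R]
  rd: (w>>23)&0x7=0x2 → $2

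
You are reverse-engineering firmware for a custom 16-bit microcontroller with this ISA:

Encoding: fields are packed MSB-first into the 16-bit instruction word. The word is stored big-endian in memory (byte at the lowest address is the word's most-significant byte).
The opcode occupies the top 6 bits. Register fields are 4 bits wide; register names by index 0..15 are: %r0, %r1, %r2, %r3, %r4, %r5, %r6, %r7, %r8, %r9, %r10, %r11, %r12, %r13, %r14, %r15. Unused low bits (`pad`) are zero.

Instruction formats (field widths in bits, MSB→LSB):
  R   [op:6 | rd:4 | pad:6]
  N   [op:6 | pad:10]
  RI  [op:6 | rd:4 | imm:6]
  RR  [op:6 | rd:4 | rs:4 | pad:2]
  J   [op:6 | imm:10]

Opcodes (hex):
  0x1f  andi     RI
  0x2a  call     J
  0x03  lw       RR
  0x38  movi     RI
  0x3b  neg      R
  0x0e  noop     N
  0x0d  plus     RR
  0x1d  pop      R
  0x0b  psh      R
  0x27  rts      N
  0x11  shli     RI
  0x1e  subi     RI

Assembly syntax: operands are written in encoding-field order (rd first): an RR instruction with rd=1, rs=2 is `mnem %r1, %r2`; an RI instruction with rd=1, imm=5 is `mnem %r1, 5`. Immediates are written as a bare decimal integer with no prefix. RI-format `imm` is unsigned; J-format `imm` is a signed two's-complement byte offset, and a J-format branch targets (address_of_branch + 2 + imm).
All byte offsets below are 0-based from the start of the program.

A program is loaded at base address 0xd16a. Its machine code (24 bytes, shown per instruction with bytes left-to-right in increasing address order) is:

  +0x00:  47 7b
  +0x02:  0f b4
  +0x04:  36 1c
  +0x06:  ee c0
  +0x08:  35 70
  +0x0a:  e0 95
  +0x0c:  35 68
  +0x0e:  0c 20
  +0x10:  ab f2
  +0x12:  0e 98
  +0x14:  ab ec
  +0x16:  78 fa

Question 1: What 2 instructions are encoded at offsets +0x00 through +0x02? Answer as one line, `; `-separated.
shli %r13, 59; lw %r14, %r13

+0x00: 47 7b ⇒ word 0x477b (big)
  top 6b → 0x11 → shli [RI]
  rd: (w>>6)&0xf=0xd → %r13
  imm: (w>>0)&0x3f=0x3b → 59
+0x02: 0f b4 ⇒ word 0x0fb4 (big)
  top 6b → 0x3 → lw [RR]
  rd: (w>>6)&0xf=0xe → %r14
  rs: (w>>2)&0xf=0xd → %r13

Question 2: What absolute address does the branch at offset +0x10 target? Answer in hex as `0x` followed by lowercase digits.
off 0x10: read ab f2 as big → 0xabf2
  top 6b → 0x2a → call [J]
  imm@[9:0]=0x3f2 (s10→-14) ⇒ -14
  target = base 0xd16a + off 0x10 + 2 + imm -14 = 0xd16e

0xd16e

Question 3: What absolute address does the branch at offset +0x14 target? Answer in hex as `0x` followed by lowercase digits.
off 0x14: read ab ec as big → 0xabec
  op=0xabec>>10=0x2a ⇒ call (J)
  imm@[9:0]=0x3ec (s10→-20) ⇒ -20
  target = base 0xd16a + off 0x14 + 2 + imm -20 = 0xd16c

0xd16c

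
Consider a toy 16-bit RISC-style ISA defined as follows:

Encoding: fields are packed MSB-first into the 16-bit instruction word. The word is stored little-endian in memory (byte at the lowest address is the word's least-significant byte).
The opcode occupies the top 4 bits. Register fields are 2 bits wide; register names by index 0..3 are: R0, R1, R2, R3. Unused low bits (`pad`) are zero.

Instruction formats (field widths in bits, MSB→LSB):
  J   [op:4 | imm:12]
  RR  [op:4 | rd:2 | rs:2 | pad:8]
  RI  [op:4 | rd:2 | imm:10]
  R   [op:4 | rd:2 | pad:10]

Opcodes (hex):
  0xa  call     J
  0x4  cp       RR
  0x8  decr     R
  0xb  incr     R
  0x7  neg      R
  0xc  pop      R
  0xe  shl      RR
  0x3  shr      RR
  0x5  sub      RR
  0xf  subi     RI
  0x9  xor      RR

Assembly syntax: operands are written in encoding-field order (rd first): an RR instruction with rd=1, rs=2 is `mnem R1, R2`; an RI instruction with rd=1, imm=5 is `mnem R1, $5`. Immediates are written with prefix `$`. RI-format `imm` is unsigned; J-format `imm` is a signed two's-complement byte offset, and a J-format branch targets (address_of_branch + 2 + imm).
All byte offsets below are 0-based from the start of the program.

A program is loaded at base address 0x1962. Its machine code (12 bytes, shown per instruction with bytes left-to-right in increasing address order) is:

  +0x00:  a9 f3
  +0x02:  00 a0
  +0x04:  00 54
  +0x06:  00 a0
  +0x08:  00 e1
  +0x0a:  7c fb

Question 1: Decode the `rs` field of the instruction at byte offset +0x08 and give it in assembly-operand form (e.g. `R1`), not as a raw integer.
off 0x08: read 00 e1 as little → 0xe100
  top 4b → 0xe → shl [RR]
  rd@[11:10]=0x0 ⇒ R0
  rs@[9:8]=0x1 ⇒ R1

R1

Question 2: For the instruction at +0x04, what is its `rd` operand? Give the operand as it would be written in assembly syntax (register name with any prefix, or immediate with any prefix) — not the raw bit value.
R1

[04] 00 54 → 0x5400
  opcode bits[15:12]=0x5: sub/RR
  [11:10] rd=1 = R1
  [9:8] rs=0 = R0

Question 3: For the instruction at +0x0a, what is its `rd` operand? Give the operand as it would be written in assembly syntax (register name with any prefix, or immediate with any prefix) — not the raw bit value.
R2

off 0x0a: read 7c fb as little → 0xfb7c
  top 4b → 0xf → subi [RI]
  rd@[11:10]=0x2 ⇒ R2
  imm@[9:0]=0x37c ⇒ $892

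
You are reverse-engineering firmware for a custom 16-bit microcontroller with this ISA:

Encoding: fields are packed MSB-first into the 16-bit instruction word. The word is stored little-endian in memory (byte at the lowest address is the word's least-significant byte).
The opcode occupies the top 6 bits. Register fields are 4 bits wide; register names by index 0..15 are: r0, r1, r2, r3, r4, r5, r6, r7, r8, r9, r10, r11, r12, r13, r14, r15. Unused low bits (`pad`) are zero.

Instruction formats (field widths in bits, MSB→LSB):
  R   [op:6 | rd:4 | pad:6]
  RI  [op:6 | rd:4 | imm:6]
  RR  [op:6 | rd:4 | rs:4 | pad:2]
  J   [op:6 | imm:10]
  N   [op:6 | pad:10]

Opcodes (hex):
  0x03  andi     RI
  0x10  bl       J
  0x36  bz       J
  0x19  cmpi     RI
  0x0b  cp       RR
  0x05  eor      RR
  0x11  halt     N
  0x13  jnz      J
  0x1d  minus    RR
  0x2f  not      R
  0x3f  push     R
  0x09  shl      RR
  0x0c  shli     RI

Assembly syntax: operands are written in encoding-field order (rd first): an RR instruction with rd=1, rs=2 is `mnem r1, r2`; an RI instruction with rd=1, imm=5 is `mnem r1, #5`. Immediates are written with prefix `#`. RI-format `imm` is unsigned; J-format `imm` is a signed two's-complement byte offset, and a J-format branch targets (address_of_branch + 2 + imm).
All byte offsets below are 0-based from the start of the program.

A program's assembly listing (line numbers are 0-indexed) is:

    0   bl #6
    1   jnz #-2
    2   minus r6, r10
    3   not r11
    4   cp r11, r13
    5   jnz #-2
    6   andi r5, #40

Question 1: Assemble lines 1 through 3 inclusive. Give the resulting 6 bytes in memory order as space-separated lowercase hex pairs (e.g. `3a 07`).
fe 4f a8 75 c0 be

L1: jnz op=0x13:6|imm=-2:10 ⇒ 0x4ffe ⇒ little fe 4f
L2: minus op=0x1d:6|rd=6:4|rs=10:4|pad=0:2 ⇒ 0x75a8 ⇒ little a8 75
L3: not op=0x2f:6|rd=11:4|pad=0:6 ⇒ 0xbec0 ⇒ little c0 be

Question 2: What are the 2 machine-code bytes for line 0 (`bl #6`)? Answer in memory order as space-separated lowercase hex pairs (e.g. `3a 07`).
L0: bl op=0x10:6|imm=6:10 ⇒ 0x4006 ⇒ little 06 40

06 40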